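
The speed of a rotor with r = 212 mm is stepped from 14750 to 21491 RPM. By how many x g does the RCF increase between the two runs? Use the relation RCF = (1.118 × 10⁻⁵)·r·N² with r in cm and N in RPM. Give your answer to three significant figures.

57900 x g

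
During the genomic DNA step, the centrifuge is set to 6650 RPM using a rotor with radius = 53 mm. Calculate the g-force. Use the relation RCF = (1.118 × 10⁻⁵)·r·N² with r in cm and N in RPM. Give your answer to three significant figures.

r = 53 mm = 5.3 cm
RCF = 1.118 × 10⁻⁵ × r × N²
RCF = 1.118 × 10⁻⁵ × 5.3 × (6650)² = 1.118 × 10⁻⁵ × 5.3 × 44,222,500 ≈ 2,620.4 × g

2620 ×g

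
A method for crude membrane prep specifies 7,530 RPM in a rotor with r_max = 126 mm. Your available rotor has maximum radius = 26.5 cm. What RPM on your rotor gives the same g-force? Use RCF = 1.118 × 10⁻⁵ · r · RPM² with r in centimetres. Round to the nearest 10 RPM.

Original rotor: r = 126 mm = 12.6 cm
RCF_original = 1.118 × 10⁻⁵ × 12.6 × (7530)² = 1.118 × 10⁻⁵ × 12.6 × 56,700,900 ≈ 7,987.3 × g
7,987.3 = 1.118 × 10⁻⁵ × 26.5 × N²
N² = 7,987.3 / (29.627 × 10⁻⁵) = 26,959,530
N ≈ √26,959,530 ≈ 5,192.3

5190 RPM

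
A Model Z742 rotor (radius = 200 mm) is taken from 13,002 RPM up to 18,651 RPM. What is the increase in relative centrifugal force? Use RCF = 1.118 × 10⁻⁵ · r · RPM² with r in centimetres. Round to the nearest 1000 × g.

r = 200 mm = 20.0 cm
RCF₁ = 1.118 × 10⁻⁵ × 20 × (13002)² = 1.118 × 10⁻⁵ × 20 × 169,052,004 ≈ 37,800 × g
RCF₂ = 1.118 × 10⁻⁵ × 20 × (18651)² = 1.118 × 10⁻⁵ × 20 × 347,859,801 ≈ 77,781.5 × g
Increase = 77,781.5 − 37,800 = 39,981.5

≈ 40000 × g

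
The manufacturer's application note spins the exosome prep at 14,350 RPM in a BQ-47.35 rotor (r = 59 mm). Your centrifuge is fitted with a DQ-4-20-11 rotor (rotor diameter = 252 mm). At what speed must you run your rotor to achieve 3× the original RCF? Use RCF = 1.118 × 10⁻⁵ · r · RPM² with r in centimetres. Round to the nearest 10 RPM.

≈ 17010 RPM

Original rotor: r = 59 mm = 5.9 cm
RCF_original = 1.118 × 10⁻⁵ × 5.9 × (14350)² = 1.118 × 10⁻⁵ × 5.9 × 205,922,500 ≈ 13,583.1 × g
Target RCF = 3 × 13,583.1 ≈ 40,749.3 × g
Your rotor: r = 252 mm / 2 = 126 mm = 12.6 cm
40,749.3 = 1.118 × 10⁻⁵ × 12.6 × N²
N² = 40,749.3 / (14.0868 × 10⁻⁵) = 289,272,936
N ≈ √289,272,936 ≈ 17,008.0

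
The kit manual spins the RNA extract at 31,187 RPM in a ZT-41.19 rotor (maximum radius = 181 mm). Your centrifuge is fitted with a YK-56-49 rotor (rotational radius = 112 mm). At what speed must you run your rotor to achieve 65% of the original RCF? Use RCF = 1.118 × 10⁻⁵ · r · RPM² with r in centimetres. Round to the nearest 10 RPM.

Original rotor: r = 181 mm = 18.1 cm
RCF_original = 1.118 × 10⁻⁵ × 18.1 × (31187)² = 1.118 × 10⁻⁵ × 18.1 × 972,628,969 ≈ 196,819.3 × g
Target RCF = 0.65 × 196,819.3 ≈ 127,932.5 × g
Your rotor: r = 112 mm = 11.2 cm
127,932.5 = 1.118 × 10⁻⁵ × 11.2 × N²
N² = 127,932.5 / (12.5216 × 10⁻⁵) = 1,021,694,512
N ≈ √1,021,694,512 ≈ 31,964.0

31960 RPM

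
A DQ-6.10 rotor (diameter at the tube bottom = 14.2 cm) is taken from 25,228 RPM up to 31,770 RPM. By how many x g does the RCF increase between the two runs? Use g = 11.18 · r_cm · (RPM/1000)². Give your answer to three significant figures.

≈ 29600 x g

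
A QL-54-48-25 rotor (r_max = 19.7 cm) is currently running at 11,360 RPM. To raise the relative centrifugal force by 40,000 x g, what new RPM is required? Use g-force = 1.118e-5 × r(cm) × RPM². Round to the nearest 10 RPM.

Current RCF = 1.118 × 10⁻⁵ × 19.7 × (11360)² = 1.118 × 10⁻⁵ × 19.7 × 129,049,600 ≈ 28,422.7 × g
Target RCF = 28,422.7 + 40,000 = 68,422.7 × g
N² = 68,422.7 / (22.0246 × 10⁻⁵) = 310,664,893
N ≈ √310,664,893 ≈ 17,625.7

N₂ ≈ 17630 RPM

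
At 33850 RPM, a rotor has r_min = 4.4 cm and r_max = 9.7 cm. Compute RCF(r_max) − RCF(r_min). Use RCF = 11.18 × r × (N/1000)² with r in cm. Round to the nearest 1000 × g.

ΔRCF = 11.18 × (r_max − r_min) × (N/1000)² = 11.18 × 5.3 × 1,145.8225 ≈ 67,894.6

68000 g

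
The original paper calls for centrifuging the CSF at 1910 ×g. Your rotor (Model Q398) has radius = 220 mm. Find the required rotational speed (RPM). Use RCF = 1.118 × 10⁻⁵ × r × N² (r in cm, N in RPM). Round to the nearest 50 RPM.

r = 220 mm = 22.0 cm
RCF = 1.118 × 10⁻⁵ × r × N²
1,910 = 1.118 × 10⁻⁵ × 22 × N²
N² = 1,910 / (24.596 × 10⁻⁵) = 7,765,490
N ≈ √7,765,490 ≈ 2,786.7

2800 RPM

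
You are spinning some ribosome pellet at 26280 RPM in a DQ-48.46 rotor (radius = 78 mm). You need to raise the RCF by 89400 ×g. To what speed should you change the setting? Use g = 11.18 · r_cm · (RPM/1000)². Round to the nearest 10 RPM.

r = 78 mm = 7.8 cm
Current RCF = 11.18 × 7.8 × (26.28)² = 11.18 × 7.8 × 690.6384 ≈ 60,226.4 × g
Target RCF = 60,226.4 + 89,400 = 149,626.4 × g
(N/1000)² = 149,626.4 / 87.204 = 1715.82
N = 1000 × √1715.82 ≈ 41,422.5

N₂ ≈ 41420 RPM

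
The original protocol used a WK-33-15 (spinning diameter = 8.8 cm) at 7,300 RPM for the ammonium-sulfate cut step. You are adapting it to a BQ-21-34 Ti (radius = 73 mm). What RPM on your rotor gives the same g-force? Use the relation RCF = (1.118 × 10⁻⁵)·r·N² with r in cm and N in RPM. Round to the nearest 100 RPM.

≈ 5700 RPM

Original rotor: r = 8.8 / 2 = 4.4 cm
RCF = 1.118 × 10⁻⁵ × r × N²
RCF_original = 1.118 × 10⁻⁵ × 4.4 × (7300)² = 1.118 × 10⁻⁵ × 4.4 × 53,290,000 ≈ 2,621.4 × g
Your rotor: r = 73 mm = 7.3 cm
2,621.4 = 1.118 × 10⁻⁵ × 7.3 × N²
N² = 2,621.4 / (8.1614 × 10⁻⁵) = 32,119,489
N ≈ √32,119,489 ≈ 5,667.4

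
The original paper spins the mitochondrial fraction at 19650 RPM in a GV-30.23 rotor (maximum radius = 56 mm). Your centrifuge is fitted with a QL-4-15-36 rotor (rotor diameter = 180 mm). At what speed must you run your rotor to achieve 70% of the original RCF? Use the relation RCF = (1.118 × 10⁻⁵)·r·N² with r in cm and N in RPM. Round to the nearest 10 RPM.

12970 RPM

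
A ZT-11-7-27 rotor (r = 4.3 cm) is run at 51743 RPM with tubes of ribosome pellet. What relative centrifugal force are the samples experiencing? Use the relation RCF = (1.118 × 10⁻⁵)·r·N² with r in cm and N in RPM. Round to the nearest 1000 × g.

129000 g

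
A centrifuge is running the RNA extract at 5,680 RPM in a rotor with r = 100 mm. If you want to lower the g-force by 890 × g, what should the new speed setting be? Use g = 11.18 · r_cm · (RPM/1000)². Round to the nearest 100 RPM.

r = 100 mm = 10.0 cm
Current RCF = 11.18 × 10 × (5.68)² = 11.18 × 10 × 32.2624 ≈ 3,606.9 × g
Target RCF = 3,606.9 − 890 = 2,716.9 × g
(N/1000)² = 2,716.9 / 111.8 = 24.30143
N = 1000 × √24.30143 ≈ 4,929.6

4900 RPM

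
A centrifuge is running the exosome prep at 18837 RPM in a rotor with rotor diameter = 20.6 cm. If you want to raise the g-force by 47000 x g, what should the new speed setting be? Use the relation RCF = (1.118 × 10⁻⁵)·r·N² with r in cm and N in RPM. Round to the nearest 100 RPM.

N₂ ≈ 27600 RPM

r = 20.6 / 2 = 10.3 cm
Current RCF = 1.118 × 10⁻⁵ × 10.3 × (18837)² = 1.118 × 10⁻⁵ × 10.3 × 354,832,569 ≈ 40,860.4 × g
Target RCF = 40,860.4 + 47,000 = 87,860.4 × g
N² = 87,860.4 / (11.5154 × 10⁻⁵) = 762,981,746
N ≈ √762,981,746 ≈ 27,622.1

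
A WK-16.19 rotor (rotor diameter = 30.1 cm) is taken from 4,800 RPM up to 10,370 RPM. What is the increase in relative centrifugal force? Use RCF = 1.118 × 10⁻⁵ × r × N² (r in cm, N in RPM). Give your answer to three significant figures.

14200 ×g

r = 30.1 / 2 = 15.05 cm
RCF₁ = 1.118 × 10⁻⁵ × 15.05 × (4800)² = 1.118 × 10⁻⁵ × 15.05 × 23,040,000 ≈ 3,876.7 × g
RCF₂ = 1.118 × 10⁻⁵ × 15.05 × (10370)² = 1.118 × 10⁻⁵ × 15.05 × 107,536,900 ≈ 18,094.1 × g
Increase = 18,094.1 − 3,876.7 = 14,217.4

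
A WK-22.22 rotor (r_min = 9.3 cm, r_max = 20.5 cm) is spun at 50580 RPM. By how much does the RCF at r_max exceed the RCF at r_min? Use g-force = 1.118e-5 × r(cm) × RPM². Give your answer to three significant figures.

320000 g

RCF_max = 1.118 × 10⁻⁵ × 20.5 × (50580)² = 1.118 × 10⁻⁵ × 20.5 × 2,558,336,400 ≈ 586,345.1 × g
RCF_min = 1.118 × 10⁻⁵ × 9.3 × (50580)² = 1.118 × 10⁻⁵ × 9.3 × 2,558,336,400 ≈ 266,000.5 × g
ΔRCF = 586,345.1 − 266,000.5 = 320,344.6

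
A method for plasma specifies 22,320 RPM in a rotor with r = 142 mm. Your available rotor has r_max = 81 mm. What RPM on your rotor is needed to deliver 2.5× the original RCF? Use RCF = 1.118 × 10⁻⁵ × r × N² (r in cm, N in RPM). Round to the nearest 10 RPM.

Original rotor: r = 142 mm = 14.2 cm
RCF_original = 1.118 × 10⁻⁵ × 14.2 × (22320)² = 1.118 × 10⁻⁵ × 14.2 × 498,182,400 ≈ 79,089.4 × g
Target RCF = 2.5 × 79,089.4 ≈ 197,723.5 × g
Your rotor: r = 81 mm = 8.1 cm
197,723.5 = 1.118 × 10⁻⁵ × 8.1 × N²
N² = 197,723.5 / (9.0558 × 10⁻⁵) = 2,183,390,755
N ≈ √2,183,390,755 ≈ 46,726.8

46730 RPM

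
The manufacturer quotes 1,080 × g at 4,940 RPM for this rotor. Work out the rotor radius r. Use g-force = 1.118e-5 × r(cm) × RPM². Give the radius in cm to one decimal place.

4.0 cm

RCF = 1.118 × 10⁻⁵ × r × N²
1080 = 1.118 × 10⁻⁵ × r × (4940)²
r = 1080 / (1.118 × 10⁻⁵ × 24,403,600) = 1080 / 272.8322 ≈ 3.958 cm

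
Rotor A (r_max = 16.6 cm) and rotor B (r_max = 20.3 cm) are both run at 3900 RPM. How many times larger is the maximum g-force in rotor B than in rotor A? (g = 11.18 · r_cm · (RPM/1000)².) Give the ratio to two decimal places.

1.22

At fixed N, RCF ∝ r, so RCF_B/RCF_A = r_B/r_A = 20.3 / 16.6 = 1.2229.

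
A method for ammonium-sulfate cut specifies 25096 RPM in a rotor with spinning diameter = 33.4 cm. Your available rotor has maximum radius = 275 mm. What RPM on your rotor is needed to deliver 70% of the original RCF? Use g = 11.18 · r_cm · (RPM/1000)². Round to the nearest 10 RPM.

Original rotor: r = 33.4 / 2 = 16.7 cm
RCF = 11.18 × r × (N/1000)²
RCF_original = 11.18 × 16.7 × (25.096)² = 11.18 × 16.7 × 629.809216 ≈ 117,589.2 × g
Target RCF = 0.7 × 117,589.2 ≈ 82,312.4 × g
Your rotor: r = 275 mm = 27.5 cm
82,312.4 = 11.18 × 27.5 × (N/1000)²
(N/1000)² = 82,312.4 / 307.45 = 267.7261
N = 1000 × √267.7261 ≈ 16,362.3

16360 RPM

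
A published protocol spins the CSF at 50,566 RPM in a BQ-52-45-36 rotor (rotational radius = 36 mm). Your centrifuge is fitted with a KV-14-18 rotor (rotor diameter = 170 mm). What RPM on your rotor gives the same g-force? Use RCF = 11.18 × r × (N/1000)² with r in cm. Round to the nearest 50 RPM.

Original rotor: r = 36 mm = 3.6 cm
RCF = 11.18 × r × (N/1000)²
RCF_original = 11.18 × 3.6 × (50.566)² = 11.18 × 3.6 × 2,556.920356 ≈ 102,910.9 × g
Your rotor: r = 170 mm / 2 = 85 mm = 8.5 cm
102,910.9 = 11.18 × 8.5 × (N/1000)²
(N/1000)² = 102,910.9 / 95.03 = 1082.931
N = 1000 × √1082.931 ≈ 32,907.9

32900 RPM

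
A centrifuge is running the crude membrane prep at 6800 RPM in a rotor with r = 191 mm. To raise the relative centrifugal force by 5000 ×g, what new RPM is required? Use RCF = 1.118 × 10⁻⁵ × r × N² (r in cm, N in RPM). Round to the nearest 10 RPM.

8350 RPM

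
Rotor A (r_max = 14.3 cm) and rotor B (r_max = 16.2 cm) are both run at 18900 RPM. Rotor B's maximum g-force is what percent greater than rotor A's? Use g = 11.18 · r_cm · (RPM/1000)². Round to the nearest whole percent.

At equal RPM, RCF scales linearly with r: ratio = 16.2 / 14.3 = 1.1329.
So rotor B delivers 13.3% more g-force.

13%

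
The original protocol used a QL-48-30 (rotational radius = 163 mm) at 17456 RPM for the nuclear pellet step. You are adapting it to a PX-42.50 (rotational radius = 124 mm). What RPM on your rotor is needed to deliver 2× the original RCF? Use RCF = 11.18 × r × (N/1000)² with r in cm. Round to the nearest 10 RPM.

Original rotor: r = 163 mm = 16.3 cm
RCF_original = 11.18 × 16.3 × (17.456)² = 11.18 × 16.3 × 304.711936 ≈ 55,528.9 × g
Target RCF = 2 × 55,528.9 ≈ 111,057.8 × g
Your rotor: r = 124 mm = 12.4 cm
111,057.8 = 11.18 × 12.4 × (N/1000)²
(N/1000)² = 111,057.8 / 138.632 = 801.0979
N = 1000 × √801.0979 ≈ 28,303.7

≈ 28300 RPM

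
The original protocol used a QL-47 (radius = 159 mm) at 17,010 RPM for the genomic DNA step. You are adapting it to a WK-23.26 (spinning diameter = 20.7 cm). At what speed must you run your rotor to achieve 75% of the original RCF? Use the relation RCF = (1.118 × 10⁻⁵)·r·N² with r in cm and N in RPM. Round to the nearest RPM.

Original rotor: r = 159 mm = 15.9 cm
RCF_original = 1.118 × 10⁻⁵ × 15.9 × (17010)² = 1.118 × 10⁻⁵ × 15.9 × 289,340,100 ≈ 51,433.7 × g
Target RCF = 0.75 × 51,433.7 ≈ 38,575.3 × g
Your rotor: r = 20.7 / 2 = 10.35 cm
38,575.3 = 1.118 × 10⁻⁵ × 10.35 × N²
N² = 38,575.3 / (11.5713 × 10⁻⁵) = 333,370,494
N ≈ √333,370,494 ≈ 18,258.4

≈ 18258 RPM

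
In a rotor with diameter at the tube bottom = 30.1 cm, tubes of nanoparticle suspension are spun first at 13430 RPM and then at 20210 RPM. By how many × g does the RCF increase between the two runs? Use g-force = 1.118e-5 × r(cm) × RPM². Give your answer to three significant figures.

r = 30.1 / 2 = 15.05 cm
RCF₁ = 1.118 × 10⁻⁵ × 15.05 × (13430)² = 1.118 × 10⁻⁵ × 15.05 × 180,364,900 ≈ 30,348 × g
RCF₂ = 1.118 × 10⁻⁵ × 15.05 × (20210)² = 1.118 × 10⁻⁵ × 15.05 × 408,444,100 ≈ 68,724.4 × g
Increase = 68,724.4 − 30,348 = 38,376.4

≈ 38400 × g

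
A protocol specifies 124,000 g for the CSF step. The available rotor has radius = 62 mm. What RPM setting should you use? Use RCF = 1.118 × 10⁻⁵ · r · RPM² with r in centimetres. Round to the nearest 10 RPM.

≈ 42300 RPM

r = 62 mm = 6.2 cm
RCF = 1.118 × 10⁻⁵ × r × N²
124,000 = 1.118 × 10⁻⁵ × 6.2 × N²
N² = 124,000 / (6.9316 × 10⁻⁵) = 1,788,908,766
N ≈ √1,788,908,766 ≈ 42,295.5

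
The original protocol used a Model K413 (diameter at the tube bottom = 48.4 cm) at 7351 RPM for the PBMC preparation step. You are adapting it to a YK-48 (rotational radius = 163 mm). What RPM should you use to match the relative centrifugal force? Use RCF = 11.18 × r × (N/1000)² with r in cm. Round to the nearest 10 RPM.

8960 RPM

Original rotor: r = 48.4 / 2 = 24.2 cm
RCF_original = 11.18 × 24.2 × (7.351)² = 11.18 × 24.2 × 54.037201 ≈ 14,620.1 × g
Your rotor: r = 163 mm = 16.3 cm
14,620.1 = 11.18 × 16.3 × (N/1000)²
(N/1000)² = 14,620.1 / 182.234 = 80.22707
N = 1000 × √80.22707 ≈ 8,957.0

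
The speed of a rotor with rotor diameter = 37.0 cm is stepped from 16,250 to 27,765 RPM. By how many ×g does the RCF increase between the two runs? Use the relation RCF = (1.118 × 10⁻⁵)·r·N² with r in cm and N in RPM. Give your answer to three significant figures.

105000 ×g

r = 37.0 / 2 = 18.5 cm
RCF₁ = 1.118 × 10⁻⁵ × 18.5 × (16250)² = 1.118 × 10⁻⁵ × 18.5 × 264,062,500 ≈ 54,616 × g
RCF₂ = 1.118 × 10⁻⁵ × 18.5 × (27765)² = 1.118 × 10⁻⁵ × 18.5 × 770,895,225 ≈ 159,444.3 × g
Increase = 159,444.3 − 54,616 = 104,828.3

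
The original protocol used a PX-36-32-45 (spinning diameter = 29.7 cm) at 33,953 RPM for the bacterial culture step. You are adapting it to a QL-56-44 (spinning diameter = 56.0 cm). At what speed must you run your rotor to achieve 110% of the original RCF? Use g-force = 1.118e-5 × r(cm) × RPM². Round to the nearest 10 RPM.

≈ 25930 RPM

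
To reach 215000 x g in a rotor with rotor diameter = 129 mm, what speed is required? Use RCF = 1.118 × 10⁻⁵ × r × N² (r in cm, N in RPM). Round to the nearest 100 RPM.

r = 129 mm / 2 = 64.5 mm = 6.45 cm
215,000 = 1.118 × 10⁻⁵ × 6.45 × N²
N² = 215,000 / (7.2111 × 10⁻⁵) = 2,981,514,609
N ≈ √2,981,514,609 ≈ 54,603.2

≈ 54600 RPM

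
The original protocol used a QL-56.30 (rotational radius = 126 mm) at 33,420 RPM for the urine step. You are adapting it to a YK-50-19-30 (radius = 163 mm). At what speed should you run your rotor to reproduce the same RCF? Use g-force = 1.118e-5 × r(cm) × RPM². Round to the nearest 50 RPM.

Original rotor: r = 126 mm = 12.6 cm
RCF_original = 1.118 × 10⁻⁵ × 12.6 × (33420)² = 1.118 × 10⁻⁵ × 12.6 × 1,116,896,400 ≈ 157,335 × g
Your rotor: r = 163 mm = 16.3 cm
157,335 = 1.118 × 10⁻⁵ × 16.3 × N²
N² = 157,335 / (18.2234 × 10⁻⁵) = 863,367,977
N ≈ √863,367,977 ≈ 29,383.1

≈ 29400 RPM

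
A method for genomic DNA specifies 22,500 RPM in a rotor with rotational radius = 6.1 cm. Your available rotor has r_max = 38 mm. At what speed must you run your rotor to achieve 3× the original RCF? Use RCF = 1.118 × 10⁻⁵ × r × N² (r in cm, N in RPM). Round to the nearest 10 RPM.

RCF_original = 1.118 × 10⁻⁵ × 6.1 × (22500)² = 1.118 × 10⁻⁵ × 6.1 × 506,250,000 ≈ 34,525.2 × g
Target RCF = 3 × 34,525.2 ≈ 103,575.6 × g
Your rotor: r = 38 mm = 3.8 cm
103,575.6 = 1.118 × 10⁻⁵ × 3.8 × N²
N² = 103,575.6 / (4.2484 × 10⁻⁵) = 2,437,990,773
N ≈ √2,437,990,773 ≈ 49,376.0

≈ 49380 RPM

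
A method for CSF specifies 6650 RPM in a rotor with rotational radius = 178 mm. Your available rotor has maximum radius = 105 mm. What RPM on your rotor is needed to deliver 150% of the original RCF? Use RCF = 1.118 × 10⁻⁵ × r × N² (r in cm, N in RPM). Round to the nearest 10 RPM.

Original rotor: r = 178 mm = 17.8 cm
RCF_original = 1.118 × 10⁻⁵ × 17.8 × (6650)² = 1.118 × 10⁻⁵ × 17.8 × 44,222,500 ≈ 8,800.5 × g
Target RCF = 1.5 × 8,800.5 ≈ 13,200.8 × g
Your rotor: r = 105 mm = 10.5 cm
13,200.8 = 1.118 × 10⁻⁵ × 10.5 × N²
N² = 13,200.8 / (11.739 × 10⁻⁵) = 112,452,509
N ≈ √112,452,509 ≈ 10,604.4

10600 RPM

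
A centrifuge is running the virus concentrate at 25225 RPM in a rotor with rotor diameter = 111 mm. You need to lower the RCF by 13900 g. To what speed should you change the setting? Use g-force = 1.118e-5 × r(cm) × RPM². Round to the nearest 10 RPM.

r = 111 mm / 2 = 55.5 mm = 5.55 cm
Current RCF = 1.118 × 10⁻⁵ × 5.55 × (25225)² = 1.118 × 10⁻⁵ × 5.55 × 636,300,625 ≈ 39,481.8 × g
Target RCF = 39,481.8 − 13,900 = 25,581.8 × g
N² = 25,581.8 / (6.2049 × 10⁻⁵) = 412,283,840
N ≈ √412,283,840 ≈ 20,304.8

N₂ ≈ 20300 RPM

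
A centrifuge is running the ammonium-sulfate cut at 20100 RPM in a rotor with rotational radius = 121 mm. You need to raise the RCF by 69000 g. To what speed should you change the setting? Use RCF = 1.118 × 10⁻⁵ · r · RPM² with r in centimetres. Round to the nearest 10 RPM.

≈ 30230 RPM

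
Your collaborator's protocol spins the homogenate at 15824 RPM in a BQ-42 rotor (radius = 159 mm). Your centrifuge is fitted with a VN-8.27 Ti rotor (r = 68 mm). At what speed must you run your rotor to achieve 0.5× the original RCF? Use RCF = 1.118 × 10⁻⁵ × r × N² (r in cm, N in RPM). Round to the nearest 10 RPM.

Original rotor: r = 159 mm = 15.9 cm
RCF = 1.118 × 10⁻⁵ × r × N²
RCF_original = 1.118 × 10⁻⁵ × 15.9 × (15824)² = 1.118 × 10⁻⁵ × 15.9 × 250,398,976 ≈ 44,511.4 × g
Target RCF = 0.5 × 44,511.4 ≈ 22,255.7 × g
Your rotor: r = 68 mm = 6.8 cm
22,255.7 = 1.118 × 10⁻⁵ × 6.8 × N²
N² = 22,255.7 / (7.6024 × 10⁻⁵) = 292,745,712
N ≈ √292,745,712 ≈ 17,109.8

≈ 17110 RPM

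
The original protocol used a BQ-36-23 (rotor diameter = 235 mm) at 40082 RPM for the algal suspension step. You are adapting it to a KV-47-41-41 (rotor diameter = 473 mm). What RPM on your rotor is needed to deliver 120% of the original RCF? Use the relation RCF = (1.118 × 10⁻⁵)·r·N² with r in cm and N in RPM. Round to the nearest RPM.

Original rotor: r = 235 mm / 2 = 117.5 mm = 11.75 cm
RCF = 1.118 × 10⁻⁵ × r × N²
RCF_original = 1.118 × 10⁻⁵ × 11.75 × (40082)² = 1.118 × 10⁻⁵ × 11.75 × 1,606,566,724 ≈ 211,046.6 × g
Target RCF = 1.2 × 211,046.6 ≈ 253,255.9 × g
Your rotor: r = 473 mm / 2 = 236.5 mm = 23.65 cm
253,255.9 = 1.118 × 10⁻⁵ × 23.65 × N²
N² = 253,255.9 / (26.4407 × 10⁻⁵) = 957,826,003
N ≈ √957,826,003 ≈ 30,948.8

≈ 30949 RPM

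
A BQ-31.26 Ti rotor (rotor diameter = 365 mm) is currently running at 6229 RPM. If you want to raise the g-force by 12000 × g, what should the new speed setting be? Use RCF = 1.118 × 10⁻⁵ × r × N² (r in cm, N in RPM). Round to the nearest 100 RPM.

r = 365 mm / 2 = 182.5 mm = 18.25 cm
Current RCF = 1.118 × 10⁻⁵ × 18.25 × (6229)² = 1.118 × 10⁻⁵ × 18.25 × 38,800,441 ≈ 7,916.6 × g
Target RCF = 7,916.6 + 12,000 = 19,916.6 × g
N² = 19,916.6 / (20.4035 × 10⁻⁵) = 97,613,645
N ≈ √97,613,645 ≈ 9,880.0

≈ 9900 RPM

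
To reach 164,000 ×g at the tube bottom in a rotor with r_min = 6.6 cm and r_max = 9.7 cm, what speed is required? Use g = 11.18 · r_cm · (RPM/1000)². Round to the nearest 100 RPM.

38900 RPM

Use r_max = 9.7 cm.
RCF = 11.18 × r × (N/1000)²
164,000 = 11.18 × 9.7 × (N/1000)²
(N/1000)² = 164,000 / 108.446 = 1512.273
N = 1000 × √1512.273 ≈ 38,888.0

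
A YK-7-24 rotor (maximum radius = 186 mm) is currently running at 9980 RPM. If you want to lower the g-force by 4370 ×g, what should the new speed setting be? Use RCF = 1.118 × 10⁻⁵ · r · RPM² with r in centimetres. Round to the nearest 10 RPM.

8860 RPM

r = 186 mm = 18.6 cm
Current RCF = 1.118 × 10⁻⁵ × 18.6 × (9980)² = 1.118 × 10⁻⁵ × 18.6 × 99,600,400 ≈ 20,711.7 × g
Target RCF = 20,711.7 − 4,370 = 16,341.7 × g
N² = 16,341.7 / (20.7948 × 10⁻⁵) = 78,585,512
N ≈ √78,585,512 ≈ 8,864.8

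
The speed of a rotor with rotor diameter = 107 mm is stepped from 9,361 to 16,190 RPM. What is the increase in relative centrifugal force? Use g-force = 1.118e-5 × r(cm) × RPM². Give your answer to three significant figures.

r = 107 mm / 2 = 53.5 mm = 5.35 cm
RCF₁ = 1.118 × 10⁻⁵ × 5.35 × (9361)² = 1.118 × 10⁻⁵ × 5.35 × 87,628,321 ≈ 5,241.3 × g
RCF₂ = 1.118 × 10⁻⁵ × 5.35 × (16190)² = 1.118 × 10⁻⁵ × 5.35 × 262,116,100 ≈ 15,678 × g
Increase = 15,678 − 5,241.3 = 10,436.7

10400 × g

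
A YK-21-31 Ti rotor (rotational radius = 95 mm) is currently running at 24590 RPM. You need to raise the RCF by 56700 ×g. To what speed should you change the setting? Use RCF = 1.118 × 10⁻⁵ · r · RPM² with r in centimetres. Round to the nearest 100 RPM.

r = 95 mm = 9.5 cm
Current RCF = 1.118 × 10⁻⁵ × 9.5 × (24590)² = 1.118 × 10⁻⁵ × 9.5 × 604,668,100 ≈ 64,221.8 × g
Target RCF = 64,221.8 + 56,700 = 120,921.8 × g
N² = 120,921.8 / (10.621 × 10⁻⁵) = 1,138,516,147
N ≈ √1,138,516,147 ≈ 33,741.9

≈ 33700 RPM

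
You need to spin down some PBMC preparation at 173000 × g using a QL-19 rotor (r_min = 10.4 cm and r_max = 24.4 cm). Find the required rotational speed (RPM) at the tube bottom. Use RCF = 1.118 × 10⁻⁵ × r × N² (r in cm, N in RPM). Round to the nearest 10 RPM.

Use r_max = 24.4 cm.
RCF = 1.118 × 10⁻⁵ × r × N²
173,000 = 1.118 × 10⁻⁵ × 24.4 × N²
N² = 173,000 / (27.2792 × 10⁻⁵) = 634,182,821
N ≈ √634,182,821 ≈ 25,183.0

≈ 25180 RPM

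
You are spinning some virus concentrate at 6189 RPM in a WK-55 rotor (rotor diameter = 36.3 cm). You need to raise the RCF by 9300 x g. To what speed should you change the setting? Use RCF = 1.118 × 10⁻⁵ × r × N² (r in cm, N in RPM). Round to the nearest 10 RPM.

r = 36.3 / 2 = 18.15 cm
Current RCF = 1.118 × 10⁻⁵ × 18.15 × (6189)² = 1.118 × 10⁻⁵ × 18.15 × 38,303,721 ≈ 7,772.5 × g
Target RCF = 7,772.5 + 9,300 = 17,072.5 × g
N² = 17,072.5 / (20.2917 × 10⁻⁵) = 84,135,385
N ≈ √84,135,385 ≈ 9,172.5

9170 RPM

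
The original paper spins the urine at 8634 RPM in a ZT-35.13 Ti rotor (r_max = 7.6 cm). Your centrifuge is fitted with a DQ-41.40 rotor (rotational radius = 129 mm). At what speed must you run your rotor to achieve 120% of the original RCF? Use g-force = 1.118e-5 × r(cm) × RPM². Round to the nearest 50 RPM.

RCF_original = 1.118 × 10⁻⁵ × 7.6 × (8634)² = 1.118 × 10⁻⁵ × 7.6 × 74,545,956 ≈ 6,334 × g
Target RCF = 1.2 × 6,334 ≈ 7,600.8 × g
Your rotor: r = 129 mm = 12.9 cm
7,600.8 = 1.118 × 10⁻⁵ × 12.9 × N²
N² = 7,600.8 / (14.4222 × 10⁻⁵) = 52,702,084
N ≈ √52,702,084 ≈ 7,259.6

≈ 7250 RPM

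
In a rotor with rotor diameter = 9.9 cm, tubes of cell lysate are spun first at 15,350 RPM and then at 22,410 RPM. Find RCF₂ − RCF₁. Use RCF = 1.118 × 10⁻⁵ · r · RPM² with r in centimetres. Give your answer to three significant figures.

14800 × g

r = 9.9 / 2 = 4.95 cm
RCF₁ = 1.118 × 10⁻⁵ × 4.95 × (15350)² = 1.118 × 10⁻⁵ × 4.95 × 235,622,500 ≈ 13,039.6 × g
RCF₂ = 1.118 × 10⁻⁵ × 4.95 × (22410)² = 1.118 × 10⁻⁵ × 4.95 × 502,208,100 ≈ 27,792.7 × g
Increase = 27,792.7 − 13,039.6 = 14,753.1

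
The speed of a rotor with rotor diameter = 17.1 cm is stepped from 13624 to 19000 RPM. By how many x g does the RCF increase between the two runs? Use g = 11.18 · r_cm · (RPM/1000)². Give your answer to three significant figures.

r = 17.1 / 2 = 8.55 cm
RCF₁ = 11.18 × 8.55 × (13.624)² = 11.18 × 8.55 × 185.613376 ≈ 17,742.6 × g
RCF₂ = 11.18 × 8.55 × (19)² = 11.18 × 8.55 × 361 ≈ 34,507.6 × g
Increase = 34,507.6 − 17,742.6 = 16,765

16800 x g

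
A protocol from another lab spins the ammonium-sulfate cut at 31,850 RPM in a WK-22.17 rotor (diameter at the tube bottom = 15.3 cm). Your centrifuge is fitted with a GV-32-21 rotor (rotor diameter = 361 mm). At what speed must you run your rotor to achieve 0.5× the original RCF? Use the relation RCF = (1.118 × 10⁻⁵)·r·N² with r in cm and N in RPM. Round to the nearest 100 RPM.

Original rotor: r = 15.3 / 2 = 7.65 cm
RCF = 1.118 × 10⁻⁵ × r × N²
RCF_original = 1.118 × 10⁻⁵ × 7.65 × (31850)² = 1.118 × 10⁻⁵ × 7.65 × 1,014,422,500 ≈ 86,760.5 × g
Target RCF = 0.5 × 86,760.5 ≈ 43,380.2 × g
Your rotor: r = 361 mm / 2 = 180.5 mm = 18.05 cm
43,380.2 = 1.118 × 10⁻⁵ × 18.05 × N²
N² = 43,380.2 / (20.1799 × 10⁻⁵) = 214,967,369
N ≈ √214,967,369 ≈ 14,661.8

14700 RPM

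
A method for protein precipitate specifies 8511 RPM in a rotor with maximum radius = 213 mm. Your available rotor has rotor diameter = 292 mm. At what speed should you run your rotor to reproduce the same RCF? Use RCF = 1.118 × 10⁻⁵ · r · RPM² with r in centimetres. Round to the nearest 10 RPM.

Original rotor: r = 213 mm = 21.3 cm
RCF_original = 1.118 × 10⁻⁵ × 21.3 × (8511)² = 1.118 × 10⁻⁵ × 21.3 × 72,437,121 ≈ 17,249.7 × g
Your rotor: r = 292 mm / 2 = 146 mm = 14.6 cm
17,249.7 = 1.118 × 10⁻⁵ × 14.6 × N²
N² = 17,249.7 / (16.3228 × 10⁻⁵) = 105,678,560
N ≈ √105,678,560 ≈ 10,280.0

10280 RPM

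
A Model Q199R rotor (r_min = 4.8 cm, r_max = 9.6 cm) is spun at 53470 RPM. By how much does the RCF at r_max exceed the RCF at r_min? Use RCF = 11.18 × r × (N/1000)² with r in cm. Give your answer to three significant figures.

≈ 153000 × g

RCF_max = 11.18 × 9.6 × (53.47)² = 11.18 × 9.6 × 2,859.0409 ≈ 306,855.1 × g
RCF_min = 11.18 × 4.8 × (53.47)² = 11.18 × 4.8 × 2,859.0409 ≈ 153,427.6 × g
ΔRCF = 306,855.1 − 153,427.6 = 153,427.5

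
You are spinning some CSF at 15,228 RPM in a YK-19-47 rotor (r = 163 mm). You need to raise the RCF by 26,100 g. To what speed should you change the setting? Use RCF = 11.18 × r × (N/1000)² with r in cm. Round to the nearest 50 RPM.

r = 163 mm = 16.3 cm
Current RCF = 11.18 × 16.3 × (15.228)² = 11.18 × 16.3 × 231.891984 ≈ 42,258.6 × g
Target RCF = 42,258.6 + 26,100 = 68,358.6 × g
(N/1000)² = 68,358.6 / 182.234 = 375.1144
N = 1000 × √375.1144 ≈ 19,367.9

N₂ ≈ 19350 RPM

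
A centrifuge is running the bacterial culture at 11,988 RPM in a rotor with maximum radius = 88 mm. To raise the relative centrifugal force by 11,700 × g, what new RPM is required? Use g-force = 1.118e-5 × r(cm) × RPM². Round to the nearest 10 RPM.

≈ 16210 RPM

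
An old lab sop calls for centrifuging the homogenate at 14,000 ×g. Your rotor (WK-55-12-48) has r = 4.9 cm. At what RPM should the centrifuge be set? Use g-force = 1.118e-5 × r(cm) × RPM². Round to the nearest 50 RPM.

14,000 = 1.118 × 10⁻⁵ × 4.9 × N²
N² = 14,000 / (5.4782 × 10⁻⁵) = 255,558,395
N ≈ √255,558,395 ≈ 15,986.2

N ≈ 16000 RPM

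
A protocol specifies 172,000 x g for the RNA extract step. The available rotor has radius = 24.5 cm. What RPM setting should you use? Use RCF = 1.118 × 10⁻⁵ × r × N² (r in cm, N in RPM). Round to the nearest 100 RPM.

N ≈ 25100 RPM

RCF = 1.118 × 10⁻⁵ × r × N²
172,000 = 1.118 × 10⁻⁵ × 24.5 × N²
N² = 172,000 / (27.391 × 10⁻⁵) = 627,943,485
N ≈ √627,943,485 ≈ 25,058.8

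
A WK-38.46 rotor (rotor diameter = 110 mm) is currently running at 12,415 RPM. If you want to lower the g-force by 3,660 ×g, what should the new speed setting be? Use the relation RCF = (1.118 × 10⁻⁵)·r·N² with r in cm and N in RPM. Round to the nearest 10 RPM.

N₂ ≈ 9730 RPM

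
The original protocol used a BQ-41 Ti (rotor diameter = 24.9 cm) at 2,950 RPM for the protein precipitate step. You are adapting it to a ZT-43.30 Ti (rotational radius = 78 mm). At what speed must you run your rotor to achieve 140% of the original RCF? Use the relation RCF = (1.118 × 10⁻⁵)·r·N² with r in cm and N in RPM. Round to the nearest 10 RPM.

≈ 4410 RPM

Original rotor: r = 24.9 / 2 = 12.45 cm
RCF_original = 1.118 × 10⁻⁵ × 12.45 × (2950)² = 1.118 × 10⁻⁵ × 12.45 × 8,702,500 ≈ 1,211.3 × g
Target RCF = 1.4 × 1,211.3 ≈ 1,695.8 × g
Your rotor: r = 78 mm = 7.8 cm
1,695.8 = 1.118 × 10⁻⁵ × 7.8 × N²
N² = 1,695.8 / (8.7204 × 10⁻⁵) = 19,446,356
N ≈ √19,446,356 ≈ 4,409.8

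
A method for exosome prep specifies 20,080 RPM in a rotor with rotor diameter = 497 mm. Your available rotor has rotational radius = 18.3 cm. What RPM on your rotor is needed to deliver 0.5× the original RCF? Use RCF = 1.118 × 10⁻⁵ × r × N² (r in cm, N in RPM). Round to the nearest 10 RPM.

Original rotor: r = 497 mm / 2 = 248.5 mm = 24.85 cm
RCF_original = 1.118 × 10⁻⁵ × 24.85 × (20080)² = 1.118 × 10⁻⁵ × 24.85 × 403,206,400 ≈ 112,020 × g
Target RCF = 0.5 × 112,020 ≈ 56,010 × g
56,010 = 1.118 × 10⁻⁵ × 18.3 × N²
N² = 56,010 / (20.4594 × 10⁻⁵) = 273,761,694
N ≈ √273,761,694 ≈ 16,545.7

≈ 16550 RPM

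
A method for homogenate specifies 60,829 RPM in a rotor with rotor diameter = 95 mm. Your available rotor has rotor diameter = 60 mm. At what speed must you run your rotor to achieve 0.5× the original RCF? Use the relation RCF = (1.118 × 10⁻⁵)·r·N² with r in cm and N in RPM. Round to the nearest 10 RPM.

54120 RPM

Original rotor: r = 95 mm / 2 = 47.5 mm = 4.75 cm
RCF_original = 1.118 × 10⁻⁵ × 4.75 × (60829)² = 1.118 × 10⁻⁵ × 4.75 × 3,700,167,241 ≈ 196,497.4 × g
Target RCF = 0.5 × 196,497.4 ≈ 98,248.7 × g
Your rotor: r = 60 mm / 2 = 30 mm = 3 cm
98,248.7 = 1.118 × 10⁻⁵ × 3 × N²
N² = 98,248.7 / (3.354 × 10⁻⁵) = 2,929,299,344
N ≈ √2,929,299,344 ≈ 54,123.0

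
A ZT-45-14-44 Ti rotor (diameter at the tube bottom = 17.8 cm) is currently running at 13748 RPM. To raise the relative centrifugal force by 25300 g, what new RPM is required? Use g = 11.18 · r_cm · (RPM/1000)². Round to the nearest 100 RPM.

≈ 21100 RPM

r = 17.8 / 2 = 8.9 cm
Current RCF = 11.18 × 8.9 × (13.748)² = 11.18 × 8.9 × 189.007504 ≈ 18,806.6 × g
Target RCF = 18,806.6 + 25,300 = 44,106.6 × g
(N/1000)² = 44,106.6 / 99.502 = 443.2735
N = 1000 × √443.2735 ≈ 21,054.1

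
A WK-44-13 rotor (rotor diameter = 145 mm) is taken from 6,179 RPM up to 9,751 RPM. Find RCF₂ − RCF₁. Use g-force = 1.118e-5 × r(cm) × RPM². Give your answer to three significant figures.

4610 ×g

r = 145 mm / 2 = 72.5 mm = 7.25 cm
RCF₁ = 1.118 × 10⁻⁵ × 7.25 × (6179)² = 1.118 × 10⁻⁵ × 7.25 × 38,180,041 ≈ 3,094.7 × g
RCF₂ = 1.118 × 10⁻⁵ × 7.25 × (9751)² = 1.118 × 10⁻⁵ × 7.25 × 95,082,001 ≈ 7,706.9 × g
Increase = 7,706.9 − 3,094.7 = 4,612.2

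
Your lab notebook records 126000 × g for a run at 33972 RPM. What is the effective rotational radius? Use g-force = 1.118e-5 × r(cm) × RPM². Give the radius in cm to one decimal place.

RCF = 1.118 × 10⁻⁵ × r × N²
126000 = 1.118 × 10⁻⁵ × r × (33972)²
r = 126000 / (1.118 × 10⁻⁵ × 1,154,096,784) = 126000 / 12902.8 ≈ 9.765 cm

r ≈ 9.8 cm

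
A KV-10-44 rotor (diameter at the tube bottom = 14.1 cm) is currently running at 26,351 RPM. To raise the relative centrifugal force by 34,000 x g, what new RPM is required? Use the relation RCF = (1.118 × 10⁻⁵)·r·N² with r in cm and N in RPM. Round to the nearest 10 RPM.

r = 14.1 / 2 = 7.05 cm
Current RCF = 1.118 × 10⁻⁵ × 7.05 × (26351)² = 1.118 × 10⁻⁵ × 7.05 × 694,375,201 ≈ 54,730 × g
Target RCF = 54,730 + 34,000 = 88,730 × g
N² = 88,730 / (7.8819 × 10⁻⁵) = 1,125,743,793
N ≈ √1,125,743,793 ≈ 33,552.1

N₂ ≈ 33550 RPM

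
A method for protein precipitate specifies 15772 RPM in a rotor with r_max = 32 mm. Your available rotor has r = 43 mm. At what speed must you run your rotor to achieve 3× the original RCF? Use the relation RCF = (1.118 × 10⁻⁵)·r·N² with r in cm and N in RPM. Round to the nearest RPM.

Original rotor: r = 32 mm = 3.2 cm
RCF = 1.118 × 10⁻⁵ × r × N²
RCF_original = 1.118 × 10⁻⁵ × 3.2 × (15772)² = 1.118 × 10⁻⁵ × 3.2 × 248,755,984 ≈ 8,899.5 × g
Target RCF = 3 × 8,899.5 ≈ 26,698.5 × g
Your rotor: r = 43 mm = 4.3 cm
26,698.5 = 1.118 × 10⁻⁵ × 4.3 × N²
N² = 26,698.5 / (4.8074 × 10⁻⁵) = 555,362,566
N ≈ √555,362,566 ≈ 23,566.1

23566 RPM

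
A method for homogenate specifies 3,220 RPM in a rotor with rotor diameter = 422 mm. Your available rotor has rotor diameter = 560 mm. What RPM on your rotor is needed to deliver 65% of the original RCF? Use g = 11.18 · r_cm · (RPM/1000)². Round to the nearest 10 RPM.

≈ 2250 RPM

Original rotor: r = 422 mm / 2 = 211 mm = 21.1 cm
RCF_original = 11.18 × 21.1 × (3.22)² = 11.18 × 21.1 × 10.3684 ≈ 2,445.9 × g
Target RCF = 0.65 × 2,445.9 ≈ 1,589.8 × g
Your rotor: r = 560 mm / 2 = 280 mm = 28 cm
1,589.8 = 11.18 × 28 × (N/1000)²
(N/1000)² = 1,589.8 / 313.04 = 5.078584
N = 1000 × √5.078584 ≈ 2,253.6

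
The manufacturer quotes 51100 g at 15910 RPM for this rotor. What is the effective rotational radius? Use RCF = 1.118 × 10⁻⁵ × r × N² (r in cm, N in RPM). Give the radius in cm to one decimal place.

18.1 cm

RCF = 1.118 × 10⁻⁵ × r × N²
51100 = 1.118 × 10⁻⁵ × r × (15910)²
r = 51100 / (1.118 × 10⁻⁵ × 253,128,100) = 51100 / 2829.972 ≈ 18.057 cm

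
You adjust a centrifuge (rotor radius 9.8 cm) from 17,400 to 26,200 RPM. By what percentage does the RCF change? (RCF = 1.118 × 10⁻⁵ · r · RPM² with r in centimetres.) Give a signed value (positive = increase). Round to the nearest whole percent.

RCF ∝ N², so the ratio is (26200/17400)² = (1.505747)² = 2.2673.
Change = 2.2673 − 1 = +1.2673 → +126.7%.

+127%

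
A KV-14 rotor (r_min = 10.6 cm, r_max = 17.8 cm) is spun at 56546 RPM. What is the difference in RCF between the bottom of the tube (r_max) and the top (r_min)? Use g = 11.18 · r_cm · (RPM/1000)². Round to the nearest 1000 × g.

≈ 257000 g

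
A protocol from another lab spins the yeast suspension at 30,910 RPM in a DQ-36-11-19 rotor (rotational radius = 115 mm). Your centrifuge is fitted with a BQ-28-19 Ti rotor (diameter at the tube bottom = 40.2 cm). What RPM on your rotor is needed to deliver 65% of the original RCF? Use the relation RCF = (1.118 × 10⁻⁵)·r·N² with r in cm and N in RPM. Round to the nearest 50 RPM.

Original rotor: r = 115 mm = 11.5 cm
RCF_original = 1.118 × 10⁻⁵ × 11.5 × (30910)² = 1.118 × 10⁻⁵ × 11.5 × 955,428,100 ≈ 122,839.4 × g
Target RCF = 0.65 × 122,839.4 ≈ 79,845.6 × g
Your rotor: r = 40.2 / 2 = 20.1 cm
79,845.6 = 1.118 × 10⁻⁵ × 20.1 × N²
N² = 79,845.6 / (22.4718 × 10⁻⁵) = 355,314,661
N ≈ √355,314,661 ≈ 18,849.8

≈ 18850 RPM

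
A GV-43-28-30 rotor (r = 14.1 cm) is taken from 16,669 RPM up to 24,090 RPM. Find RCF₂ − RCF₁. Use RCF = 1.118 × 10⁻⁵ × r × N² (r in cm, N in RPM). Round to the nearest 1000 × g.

RCF₁ = 1.118 × 10⁻⁵ × 14.1 × (16669)² = 1.118 × 10⁻⁵ × 14.1 × 277,855,561 ≈ 43,800.6 × g
RCF₂ = 1.118 × 10⁻⁵ × 14.1 × (24090)² = 1.118 × 10⁻⁵ × 14.1 × 580,328,100 ≈ 91,481.8 × g
Increase = 91,481.8 − 43,800.6 = 47,681.2

48000 ×g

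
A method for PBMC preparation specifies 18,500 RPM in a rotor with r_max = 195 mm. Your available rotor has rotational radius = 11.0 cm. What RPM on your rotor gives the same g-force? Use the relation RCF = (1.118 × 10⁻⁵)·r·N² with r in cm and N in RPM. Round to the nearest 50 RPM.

24650 RPM

Original rotor: r = 195 mm = 19.5 cm
RCF_original = 1.118 × 10⁻⁵ × 19.5 × (18500)² = 1.118 × 10⁻⁵ × 19.5 × 342,250,000 ≈ 74,613.9 × g
74,613.9 = 1.118 × 10⁻⁵ × 11 × N²
N² = 74,613.9 / (12.298 × 10⁻⁵) = 606,715,726
N ≈ √606,715,726 ≈ 24,631.6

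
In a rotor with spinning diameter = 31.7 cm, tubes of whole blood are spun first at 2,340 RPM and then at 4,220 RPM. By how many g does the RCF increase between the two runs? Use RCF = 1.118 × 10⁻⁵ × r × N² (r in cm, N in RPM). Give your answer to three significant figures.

r = 31.7 / 2 = 15.85 cm
RCF₁ = 1.118 × 10⁻⁵ × 15.85 × (2340)² = 1.118 × 10⁻⁵ × 15.85 × 5,475,600 ≈ 970.3 × g
RCF₂ = 1.118 × 10⁻⁵ × 15.85 × (4220)² = 1.118 × 10⁻⁵ × 15.85 × 17,808,400 ≈ 3,155.7 × g
Increase = 3,155.7 − 970.3 = 2,185.4

≈ 2190 g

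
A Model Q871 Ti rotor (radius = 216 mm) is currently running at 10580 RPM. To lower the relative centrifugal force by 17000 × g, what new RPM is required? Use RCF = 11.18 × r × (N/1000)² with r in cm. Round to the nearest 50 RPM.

N₂ ≈ 6450 RPM

r = 216 mm = 21.6 cm
Current RCF = 11.18 × 21.6 × (10.58)² = 11.18 × 21.6 × 111.9364 ≈ 27,031.3 × g
Target RCF = 27,031.3 − 17,000 = 10,031.3 × g
(N/1000)² = 10,031.3 / 241.488 = 41.53954
N = 1000 × √41.53954 ≈ 6,445.1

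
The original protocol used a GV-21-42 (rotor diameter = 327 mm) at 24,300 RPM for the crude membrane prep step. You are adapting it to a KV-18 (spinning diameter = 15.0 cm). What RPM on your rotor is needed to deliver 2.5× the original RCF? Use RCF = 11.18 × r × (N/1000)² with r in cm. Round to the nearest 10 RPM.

56730 RPM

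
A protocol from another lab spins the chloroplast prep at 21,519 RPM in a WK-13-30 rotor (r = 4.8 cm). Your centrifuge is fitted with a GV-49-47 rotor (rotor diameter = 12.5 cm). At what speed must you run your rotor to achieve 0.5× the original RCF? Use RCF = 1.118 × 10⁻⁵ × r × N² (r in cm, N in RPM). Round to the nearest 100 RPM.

RCF_original = 1.118 × 10⁻⁵ × 4.8 × (21519)² = 1.118 × 10⁻⁵ × 4.8 × 463,067,361 ≈ 24,850 × g
Target RCF = 0.5 × 24,850 ≈ 12,425 × g
Your rotor: r = 12.5 / 2 = 6.25 cm
12,425 = 1.118 × 10⁻⁵ × 6.25 × N²
N² = 12,425 / (6.9875 × 10⁻⁵) = 177,817,531
N ≈ √177,817,531 ≈ 13,334.8

13300 RPM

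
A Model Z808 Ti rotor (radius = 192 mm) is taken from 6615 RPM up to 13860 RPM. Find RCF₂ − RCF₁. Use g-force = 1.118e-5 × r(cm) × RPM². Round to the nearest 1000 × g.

r = 192 mm = 19.2 cm
RCF₁ = 1.118 × 10⁻⁵ × 19.2 × (6615)² = 1.118 × 10⁻⁵ × 19.2 × 43,758,225 ≈ 9,393 × g
RCF₂ = 1.118 × 10⁻⁵ × 19.2 × (13860)² = 1.118 × 10⁻⁵ × 19.2 × 192,099,600 ≈ 41,235.3 × g
Increase = 41,235.3 − 9,393 = 31,842.3

≈ 32000 g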